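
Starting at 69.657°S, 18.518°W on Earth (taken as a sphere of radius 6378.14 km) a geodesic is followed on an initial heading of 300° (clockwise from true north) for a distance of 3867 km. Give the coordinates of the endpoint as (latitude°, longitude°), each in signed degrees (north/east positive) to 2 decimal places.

-42.18°, -60.27°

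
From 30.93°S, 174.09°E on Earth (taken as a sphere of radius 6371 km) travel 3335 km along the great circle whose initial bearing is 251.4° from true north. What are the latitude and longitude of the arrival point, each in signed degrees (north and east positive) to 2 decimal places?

-35.59°, 138.46°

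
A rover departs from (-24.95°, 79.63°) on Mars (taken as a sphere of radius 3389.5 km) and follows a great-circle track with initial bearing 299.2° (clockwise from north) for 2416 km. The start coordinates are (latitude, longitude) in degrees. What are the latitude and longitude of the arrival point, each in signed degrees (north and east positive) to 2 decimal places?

-1.71°, 44.80°

Angular distance δ = d/R = 2416/3389.5 = 0.71279 rad; initial bearing θ = 5.2220 rad.
sin φ₂ = sin φ₁ cos δ + cos φ₁ sin δ cos θ = (-0.4218)(0.7565) + (0.9067)(0.6539)(0.4879) = -0.0299, so φ₂ = -1.71°.
Δλ = atan2(sin θ sin δ cos φ₁, cos δ − sin φ₁ sin φ₂) = atan2(-0.5176, 0.7439) = -34.827°.
λ₂ = 79.630° − 34.827° = 44.80°.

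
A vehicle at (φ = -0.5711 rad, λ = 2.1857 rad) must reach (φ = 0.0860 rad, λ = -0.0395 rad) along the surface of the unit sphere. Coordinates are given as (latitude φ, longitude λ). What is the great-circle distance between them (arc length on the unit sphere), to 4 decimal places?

2.1611

Let φ₁ = -0.5711 rad, φ₂ = 0.0860 rad, and Δλ = -2.2252 rad.
cos c = sin φ₁ sin φ₂ + cos φ₁ cos φ₂ cos Δλ = (-0.5406)(0.0859) + (0.8413)(0.9963)(-0.6087) = -0.55663,
so c = arccos(-0.55663) = 2.16112 rad.
On the unit sphere the arc length equals the central angle: 2.1611.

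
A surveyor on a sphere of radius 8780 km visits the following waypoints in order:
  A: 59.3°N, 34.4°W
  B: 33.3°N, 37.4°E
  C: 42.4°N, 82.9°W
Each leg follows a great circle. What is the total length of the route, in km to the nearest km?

21358 km

Leg A→B: central angle 0.9206 rad, distance 8082.7 km.
Leg B→C: central angle 1.5120 rad, distance 13274.9 km.
Total: 8082.7 + 13274.9 ≈ 21358 km.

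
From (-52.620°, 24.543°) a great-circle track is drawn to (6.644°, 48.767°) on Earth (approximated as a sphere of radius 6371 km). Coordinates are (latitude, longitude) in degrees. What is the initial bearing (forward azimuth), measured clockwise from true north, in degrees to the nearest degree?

27°

Δλ = 24.224° = 0.4228 rad.
y = sin Δλ · cos φ₂ = (0.4103)(0.9933) = 0.4075
x = cos φ₁ sin φ₂ − sin φ₁ cos φ₂ cos Δλ = (0.6071)(0.1157) − (-0.7946)(0.9933)(0.9119) = 0.7900
θ = atan2(y, x) = 27.29°, so the bearing is 27°.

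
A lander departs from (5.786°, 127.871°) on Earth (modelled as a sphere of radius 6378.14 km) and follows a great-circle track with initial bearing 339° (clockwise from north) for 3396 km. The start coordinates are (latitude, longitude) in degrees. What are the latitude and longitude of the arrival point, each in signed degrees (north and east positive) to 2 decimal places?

Angular distance δ = d/R = 3396/6378.14 = 0.53244 rad; initial bearing θ = 5.9167 rad.
sin φ₂ = sin φ₁ cos δ + cos φ₁ sin δ cos θ = (0.1008)(0.8616) + (0.9949)(0.5076)(0.9336) = 0.5584, so φ₂ = 33.94°.
Δλ = atan2(sin θ sin δ cos φ₁, cos δ − sin φ₁ sin φ₂) = atan2(-0.1810, 0.8053) = -12.667°.
λ₂ = 127.871° − 12.667° = 115.20°.

33.94°, 115.20°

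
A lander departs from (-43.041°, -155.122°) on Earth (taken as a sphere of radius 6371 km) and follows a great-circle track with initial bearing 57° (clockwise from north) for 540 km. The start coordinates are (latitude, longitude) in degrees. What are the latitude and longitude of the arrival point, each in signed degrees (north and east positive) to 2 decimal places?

Angular distance δ = d/R = 540/6371 = 0.08476 rad; initial bearing θ = 0.9948 rad.
sin φ₂ = sin φ₁ cos δ + cos φ₁ sin δ cos θ = (-0.6825)(0.9964) + (0.7309)(0.0847)(0.5446) = -0.6464, so φ₂ = -40.27°.
Δλ = atan2(sin θ sin δ cos φ₁, cos δ − sin φ₁ sin φ₂) = atan2(0.0519, 0.5552) = 5.339°.
λ₂ = -155.122° + 5.339° = -149.78°.

-40.27°, -149.78°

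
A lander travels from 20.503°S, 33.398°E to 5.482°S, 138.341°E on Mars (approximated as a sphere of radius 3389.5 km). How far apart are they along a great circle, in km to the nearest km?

6031 km

In radians: φ₁ = -0.3578, φ₂ = -0.0957, Δλ = 104.943° = 1.8316 rad.
Haversine: a = sin²(Δφ/2) + cos φ₁ cos φ₂ sin²(Δλ/2) = 0.0171 + (0.9367)(0.9954)(0.6289) = 0.60348.
Central angle c = 2·arcsin(√a) = 1.77926 rad.
Distance = R·c = 3389.5 × 1.7793 ≈ 6031 km.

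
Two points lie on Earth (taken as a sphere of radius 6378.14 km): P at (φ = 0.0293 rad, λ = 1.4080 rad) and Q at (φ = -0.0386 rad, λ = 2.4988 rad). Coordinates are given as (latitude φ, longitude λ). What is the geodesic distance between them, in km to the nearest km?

6969 km

In radians: φ₁ = 0.0293, φ₂ = -0.0386, Δλ = 62.498° = 1.0908 rad.
cos c = sin φ₁ sin φ₂ + cos φ₁ cos φ₂ cos Δλ = (0.0293)(-0.0386) + (0.9996)(0.9993)(0.4618) = 0.46010,
so c = arccos(0.46010) = 1.09268 rad.
Distance = R·c = 6378.14 × 1.0927 ≈ 6969 km.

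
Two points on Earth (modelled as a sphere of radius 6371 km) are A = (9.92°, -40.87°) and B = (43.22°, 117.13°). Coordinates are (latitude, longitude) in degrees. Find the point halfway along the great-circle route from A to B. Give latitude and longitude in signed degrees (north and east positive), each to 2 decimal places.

64.29°, 0.55°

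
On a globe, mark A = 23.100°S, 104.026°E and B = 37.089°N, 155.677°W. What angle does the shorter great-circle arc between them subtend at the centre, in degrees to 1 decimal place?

Let φ₁ = -0.4032 rad, φ₂ = 0.6473 rad, and Δλ = 1.7505 rad.
Haversine: a = sin²(Δφ/2) + cos φ₁ cos φ₂ sin²(Δλ/2) = 0.2514 + (0.9198)(0.7977)(0.5894) = 0.68388.
Central angle c = 2·arcsin(√a) = 1.94739 rad.
So the angular separation is 111.6°.

111.6°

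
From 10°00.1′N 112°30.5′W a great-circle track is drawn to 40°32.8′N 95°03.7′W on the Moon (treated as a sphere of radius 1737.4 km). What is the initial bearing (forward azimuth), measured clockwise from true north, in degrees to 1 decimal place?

With φ₁ = 0.1746, φ₂ = 0.7077, Δλ = 0.3045 rad, the forward-azimuth formula gives
θ = atan2( sin Δλ cos φ₂ , cos φ₁ sin φ₂ − sin φ₁ cos φ₂ cos Δλ ) = atan2(0.2278, 0.5143) = 23.89°.
So the initial bearing is 23.9°.

23.9°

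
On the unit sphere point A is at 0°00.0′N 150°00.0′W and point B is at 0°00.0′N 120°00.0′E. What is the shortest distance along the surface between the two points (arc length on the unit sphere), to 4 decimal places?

Let φ₁ = 0.0000 rad, φ₂ = 0.0000 rad, and Δλ = -1.5708 rad.
Haversine: a = sin²(Δφ/2) + cos φ₁ cos φ₂ sin²(Δλ/2) = 0.0000 + (1.0000)(1.0000)(0.5000) = 0.50000.
Central angle c = 2·arcsin(√a) = 1.57080 rad.
On the unit sphere the arc length equals the central angle: 1.5708.

1.5708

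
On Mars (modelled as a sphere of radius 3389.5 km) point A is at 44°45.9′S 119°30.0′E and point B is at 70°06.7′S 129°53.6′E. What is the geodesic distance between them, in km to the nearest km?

In radians: φ₁ = -0.7813, φ₂ = -1.2237, Δλ = 10.393° = 0.1814 rad.
cos c = sin φ₁ sin φ₂ + cos φ₁ cos φ₂ cos Δλ = (-0.7042)(-0.9404) + (0.7100)(0.3402)(0.9836) = 0.89977,
so c = arccos(0.89977) = 0.45155 rad.
Distance = R·c = 3389.5 × 0.4516 ≈ 1531 km.

1531 km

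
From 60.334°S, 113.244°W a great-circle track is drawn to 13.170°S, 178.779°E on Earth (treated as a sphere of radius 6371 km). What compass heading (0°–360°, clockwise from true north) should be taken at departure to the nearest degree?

283°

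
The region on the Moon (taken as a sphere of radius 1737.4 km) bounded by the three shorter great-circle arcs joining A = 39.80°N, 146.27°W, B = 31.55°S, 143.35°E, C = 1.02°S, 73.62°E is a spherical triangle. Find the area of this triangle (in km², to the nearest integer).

5498523 km²

Side lengths (central angles): a = 1.2614, b = 2.2153, c = 1.6861 rad; semiperimeter s = 2.5814.
By l'Huilier's theorem, tan(E/4) = √[tan(s/2) tan((s−a)/2) tan((s−b)/2) tan((s−c)/2)], giving spherical excess E = 1.8216 rad.
Area = E·R² = 1.8216 × (1737.4)² ≈ 5498523 km².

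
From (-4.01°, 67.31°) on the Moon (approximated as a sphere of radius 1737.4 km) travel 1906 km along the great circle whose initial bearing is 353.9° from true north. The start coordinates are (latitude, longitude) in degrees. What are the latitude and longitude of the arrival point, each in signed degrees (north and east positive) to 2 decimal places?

Angular distance δ = d/R = 1906/1737.4 = 1.09704 rad; initial bearing θ = 6.1767 rad.
sin φ₂ = sin φ₁ cos δ + cos φ₁ sin δ cos θ = (-0.0699)(0.4562) + (0.9976)(0.8899)(0.9943) = 0.8508, so φ₂ = 58.29°.
Δλ = atan2(sin θ sin δ cos φ₁, cos δ − sin φ₁ sin φ₂) = atan2(-0.0943, 0.5157) = -10.365°.
λ₂ = 67.310° − 10.365° = 56.94°.

58.29°, 56.94°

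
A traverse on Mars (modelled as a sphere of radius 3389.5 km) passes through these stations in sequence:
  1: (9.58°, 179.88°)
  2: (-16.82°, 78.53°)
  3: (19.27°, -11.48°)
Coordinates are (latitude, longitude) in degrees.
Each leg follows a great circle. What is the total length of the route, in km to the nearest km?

11773 km

Leg 1→2: central angle 1.8069 rad, distance 6124.5 km.
Leg 2→3: central angle 1.6666 rad, distance 5648.9 km.
Total: 6124.5 + 5648.9 ≈ 11773 km.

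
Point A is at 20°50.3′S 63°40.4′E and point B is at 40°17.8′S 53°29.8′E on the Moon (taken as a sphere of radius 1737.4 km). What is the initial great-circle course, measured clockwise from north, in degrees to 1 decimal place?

With φ₁ = -0.3637, φ₂ = -0.7033, Δλ = -0.1776 rad, the forward-azimuth formula gives
θ = atan2( sin Δλ cos φ₂ , cos φ₁ sin φ₂ − sin φ₁ cos φ₂ cos Δλ ) = atan2(-0.1348, -0.3374) = -158.23°.
Adding 360° brings this into [0°, 360°): 201.8°.

201.8°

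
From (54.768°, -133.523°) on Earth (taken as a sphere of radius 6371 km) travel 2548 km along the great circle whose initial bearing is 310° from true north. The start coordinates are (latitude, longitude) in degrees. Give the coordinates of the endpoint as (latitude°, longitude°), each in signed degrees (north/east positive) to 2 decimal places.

63.73°, -175.90°

Angular distance δ = d/R = 2548/6371 = 0.39994 rad; initial bearing θ = 5.4105 rad.
sin φ₂ = sin φ₁ cos δ + cos φ₁ sin δ cos θ = (0.8168)(0.9211) + (0.5769)(0.3894)(0.6428) = 0.8967, so φ₂ = 63.73°.
Δλ = atan2(sin θ sin δ cos φ₁, cos δ − sin φ₁ sin φ₂) = atan2(-0.1721, 0.1886) = -42.375°.
λ₂ = -133.523° − 42.375° = -175.90°.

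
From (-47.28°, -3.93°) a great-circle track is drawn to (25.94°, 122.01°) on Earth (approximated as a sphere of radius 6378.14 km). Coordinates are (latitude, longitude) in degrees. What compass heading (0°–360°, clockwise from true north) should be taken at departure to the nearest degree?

97°

Δλ = 125.940° = 2.1981 rad.
y = sin Δλ · cos φ₂ = (0.8096)(0.8993) = 0.7281
x = cos φ₁ sin φ₂ − sin φ₁ cos φ₂ cos Δλ = (0.6784)(0.4374) − (-0.7347)(0.8993)(-0.5869) = -0.0910
θ = atan2(y, x) = 97.12°, so the bearing is 97°.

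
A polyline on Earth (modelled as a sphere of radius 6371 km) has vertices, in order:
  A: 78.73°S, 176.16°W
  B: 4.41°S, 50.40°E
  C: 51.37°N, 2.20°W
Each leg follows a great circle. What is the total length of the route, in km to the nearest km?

Leg A→B: central angle 1.6294 rad, distance 10380.9 km.
Leg B→C: central angle 1.2472 rad, distance 7945.9 km.
Total: 10380.9 + 7945.9 ≈ 18327 km.

18327 km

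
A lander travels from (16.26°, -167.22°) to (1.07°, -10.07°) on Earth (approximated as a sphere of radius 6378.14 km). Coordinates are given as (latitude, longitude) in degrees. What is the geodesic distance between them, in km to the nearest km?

In radians: φ₁ = 0.2838, φ₂ = 0.0187, Δλ = 157.150° = 2.7428 rad.
cos c = sin φ₁ sin φ₂ + cos φ₁ cos φ₂ cos Δλ = (0.2800)(0.0187) + (0.9600)(0.9998)(-0.9215) = -0.87928,
so c = arccos(-0.87928) = 2.64515 rad.
Distance = R·c = 6378.14 × 2.6451 ≈ 16871 km.

16871 km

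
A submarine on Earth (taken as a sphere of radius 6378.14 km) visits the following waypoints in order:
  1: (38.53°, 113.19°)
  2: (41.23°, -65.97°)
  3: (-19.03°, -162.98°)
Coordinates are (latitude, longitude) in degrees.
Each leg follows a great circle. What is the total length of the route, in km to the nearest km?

23132 km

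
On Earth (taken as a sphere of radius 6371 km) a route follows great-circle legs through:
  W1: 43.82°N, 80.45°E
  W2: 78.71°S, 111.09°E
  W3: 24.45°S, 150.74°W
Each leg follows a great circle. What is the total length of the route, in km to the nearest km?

Leg W1→W2: central angle 2.1621 rad, distance 13774.9 km.
Leg W2→W3: central angle 1.1804 rad, distance 7520.3 km.
Total: 13774.9 + 7520.3 ≈ 21295 km.

21295 km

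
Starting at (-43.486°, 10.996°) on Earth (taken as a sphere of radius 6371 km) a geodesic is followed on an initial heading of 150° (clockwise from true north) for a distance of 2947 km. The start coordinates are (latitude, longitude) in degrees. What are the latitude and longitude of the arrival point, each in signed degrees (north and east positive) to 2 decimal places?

Angular distance δ = d/R = 2947/6371 = 0.46256 rad; initial bearing θ = 2.6180 rad.
sin φ₂ = sin φ₁ cos δ + cos φ₁ sin δ cos θ = (-0.6882)(0.8949) + (0.7255)(0.4462)(-0.8660) = -0.8963, so φ₂ = -63.67°.
Δλ = atan2(sin θ sin δ cos φ₁, cos δ − sin φ₁ sin φ₂) = atan2(0.1619, 0.2781) = 30.201°.
λ₂ = 10.996° + 30.201° = 41.20°.

-63.67°, 41.20°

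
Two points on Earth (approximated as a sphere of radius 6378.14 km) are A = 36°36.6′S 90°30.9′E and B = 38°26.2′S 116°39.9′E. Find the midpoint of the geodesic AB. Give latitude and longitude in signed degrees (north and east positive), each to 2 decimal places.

The central angle between A and B is δ = 0.3622 rad.
With f = 0.5, the slerp weights are sin((1−f)δ)/sin δ = 0.5083 and sin(fδ)/sin δ = 0.5083.
Weighted sum of the unit vectors: (0.5083)·(-0.0072,0.8027,-0.5964) + (0.5083)·(-0.3515,0.7000,-0.6216) = (-0.1824, 0.7638, -0.6191).
Converting back: φ = atan2(z, √(x²+y²)) = -38.25°, λ = atan2(y, x) = 103.43°.

-38.25°, 103.43°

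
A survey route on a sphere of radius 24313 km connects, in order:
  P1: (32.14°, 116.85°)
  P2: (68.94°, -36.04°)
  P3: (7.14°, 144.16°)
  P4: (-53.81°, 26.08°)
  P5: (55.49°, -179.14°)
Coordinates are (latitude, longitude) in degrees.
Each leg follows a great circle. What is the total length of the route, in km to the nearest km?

Leg P1→P2: central angle 1.3432 rad, distance 32657.9 km.
Leg P2→P3: central angle 1.8137 rad, distance 44097.6 km.
Leg P3→P4: central angle 1.9564 rad, distance 47565.3 km.
Leg P4→P5: central angle 2.8867 rad, distance 70183.6 km.
Total: 32657.9 + 44097.6 + 47565.3 + 70183.6 ≈ 194504 km.

194504 km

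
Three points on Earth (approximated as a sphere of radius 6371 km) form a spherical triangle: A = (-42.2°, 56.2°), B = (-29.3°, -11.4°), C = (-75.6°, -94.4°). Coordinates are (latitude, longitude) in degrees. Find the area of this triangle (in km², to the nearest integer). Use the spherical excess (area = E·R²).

20999826 km²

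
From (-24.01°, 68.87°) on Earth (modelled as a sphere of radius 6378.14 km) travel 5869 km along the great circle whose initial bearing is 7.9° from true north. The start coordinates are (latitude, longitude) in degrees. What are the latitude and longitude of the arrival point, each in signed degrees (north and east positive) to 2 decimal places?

28.26°, 76.00°

Angular distance δ = d/R = 5869/6378.14 = 0.92017 rad; initial bearing θ = 0.1379 rad.
sin φ₂ = sin φ₁ cos δ + cos φ₁ sin δ cos θ = (-0.4069)(0.6057) + (0.9135)(0.7957)(0.9905) = 0.4735, so φ₂ = 28.26°.
Δλ = atan2(sin θ sin δ cos φ₁, cos δ − sin φ₁ sin φ₂) = atan2(0.0999, 0.7984) = 7.133°.
λ₂ = 68.870° + 7.133° = 76.00°.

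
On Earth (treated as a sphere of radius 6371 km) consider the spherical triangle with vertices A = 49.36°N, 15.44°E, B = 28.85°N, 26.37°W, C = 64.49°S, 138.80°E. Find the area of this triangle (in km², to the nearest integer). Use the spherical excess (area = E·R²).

89790358 km²

Side lengths (central angles): a = 2.4983, b = 2.5664, c = 0.6578 rad; semiperimeter s = 2.8612.
By l'Huilier's theorem, tan(E/4) = √[tan(s/2) tan((s−a)/2) tan((s−b)/2) tan((s−c)/2)], giving spherical excess E = 2.2121 rad.
Area = E·R² = 2.2121 × (6371)² ≈ 89790358 km².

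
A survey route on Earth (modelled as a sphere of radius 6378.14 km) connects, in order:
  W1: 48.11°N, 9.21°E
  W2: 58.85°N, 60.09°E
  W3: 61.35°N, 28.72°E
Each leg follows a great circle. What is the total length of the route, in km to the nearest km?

5223 km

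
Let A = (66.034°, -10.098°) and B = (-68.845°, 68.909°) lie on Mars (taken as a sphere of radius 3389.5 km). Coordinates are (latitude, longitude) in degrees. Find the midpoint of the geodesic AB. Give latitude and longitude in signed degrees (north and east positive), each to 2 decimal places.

Central angle δ = 2.5397 rad. Interpolating on the sphere with fraction f = 0.5:
P = [sin((1−f)δ)·A + sin(fδ)·B] / sin δ = 1.6867·A + 1.6867·B in Cartesian coordinates,
giving P = (0.8936, 0.4478, -0.0317), i.e. latitude -1.82°, longitude 26.62°.

-1.82°, 26.62°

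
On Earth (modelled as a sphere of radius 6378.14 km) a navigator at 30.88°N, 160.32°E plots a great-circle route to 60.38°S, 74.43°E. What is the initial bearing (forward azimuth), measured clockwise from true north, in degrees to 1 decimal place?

212.8°

With φ₁ = 0.5390, φ₂ = -1.0538, Δλ = -1.4991 rad, the forward-azimuth formula gives
θ = atan2( sin Δλ cos φ₂ , cos φ₁ sin φ₂ − sin φ₁ cos φ₂ cos Δλ ) = atan2(-0.4930, -0.7643) = -147.18°.
Adding 360° brings this into [0°, 360°): 212.8°.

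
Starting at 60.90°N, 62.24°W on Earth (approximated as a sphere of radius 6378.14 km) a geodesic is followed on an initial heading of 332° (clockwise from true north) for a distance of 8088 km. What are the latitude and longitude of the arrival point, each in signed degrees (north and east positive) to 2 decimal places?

Angular distance δ = d/R = 8088/6378.14 = 1.26808 rad; initial bearing θ = 5.7945 rad.
sin φ₂ = sin φ₁ cos δ + cos φ₁ sin δ cos θ = (0.8738)(0.2981) + (0.4863)(0.9545)(0.8829) = 0.6704, so φ₂ = 42.10°.
Δλ = atan2(sin θ sin δ cos φ₁, cos δ − sin φ₁ sin φ₂) = atan2(-0.2179, -0.2876) = -142.849°.
λ₂ = -62.240° − 142.849° = -205.09° → 154.91° after wrapping to (−180°, 180°].

42.10°, 154.91°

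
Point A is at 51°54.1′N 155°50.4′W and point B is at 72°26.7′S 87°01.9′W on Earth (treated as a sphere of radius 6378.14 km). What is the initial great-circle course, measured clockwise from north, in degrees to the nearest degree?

157°

With φ₁ = 0.9059, φ₂ = -1.2644, Δλ = 1.2009 rad, the forward-azimuth formula gives
θ = atan2( sin Δλ cos φ₂ , cos φ₁ sin φ₂ − sin φ₁ cos φ₂ cos Δλ ) = atan2(0.2812, -0.6741) = 157.35°.
So the initial bearing is 157°.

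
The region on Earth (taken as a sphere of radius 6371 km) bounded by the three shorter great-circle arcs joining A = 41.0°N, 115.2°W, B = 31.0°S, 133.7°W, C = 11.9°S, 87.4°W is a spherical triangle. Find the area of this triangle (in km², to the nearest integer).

19817320 km²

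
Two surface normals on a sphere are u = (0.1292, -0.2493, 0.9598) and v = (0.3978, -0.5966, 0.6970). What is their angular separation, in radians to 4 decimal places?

u·v = 0.8691; |u| = 1.0000, |v| = 1.0000.
cos θ = (u·v)/(|u||v|) = 0.8691, so θ = 0.5174 rad.

0.5174 rad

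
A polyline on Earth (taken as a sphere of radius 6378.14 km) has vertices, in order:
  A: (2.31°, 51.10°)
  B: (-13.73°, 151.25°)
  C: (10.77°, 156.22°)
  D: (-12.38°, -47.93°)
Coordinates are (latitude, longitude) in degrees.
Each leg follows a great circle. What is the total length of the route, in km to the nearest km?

31358 km

Leg A→B: central angle 1.7524 rad, distance 11177.1 km.
Leg B→C: central angle 0.4362 rad, distance 2782.0 km.
Leg C→D: central angle 2.7279 rad, distance 17398.6 km.
Total: 11177.1 + 2782.0 + 17398.6 ≈ 31358 km.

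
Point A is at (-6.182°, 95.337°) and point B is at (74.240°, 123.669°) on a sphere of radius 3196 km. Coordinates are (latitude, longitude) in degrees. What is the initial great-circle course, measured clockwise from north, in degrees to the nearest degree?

7°

Δλ = 28.332° = 0.4945 rad.
y = sin Δλ · cos φ₂ = (0.4746)(0.2716) = 0.1289
x = cos φ₁ sin φ₂ − sin φ₁ cos φ₂ cos Δλ = (0.9942)(0.9624) − (-0.1077)(0.2716)(0.8802) = 0.9826
θ = atan2(y, x) = 7.47°, so the bearing is 7°.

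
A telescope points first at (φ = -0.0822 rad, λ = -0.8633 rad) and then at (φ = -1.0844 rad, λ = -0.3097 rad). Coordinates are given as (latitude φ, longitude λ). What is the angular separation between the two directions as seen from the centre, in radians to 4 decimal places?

1.0828 rad

In radians: φ₁ = -0.0822, φ₂ = -1.0844, Δλ = 31.719° = 0.5536 rad.
cos c = sin φ₁ sin φ₂ + cos φ₁ cos φ₂ cos Δλ = (-0.0821)(-0.8840) + (0.9966)(0.4674)(0.8506) = 0.46887,
so c = arccos(0.46887) = 1.08279 rad.
So the angular separation is 1.0828 rad.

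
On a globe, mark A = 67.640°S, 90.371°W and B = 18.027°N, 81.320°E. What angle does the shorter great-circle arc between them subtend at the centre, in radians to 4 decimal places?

Let φ₁ = -1.1805 rad, φ₂ = 0.3146 rad, and Δλ = 2.9966 rad.
Haversine: a = sin²(Δφ/2) + cos φ₁ cos φ₂ sin²(Δλ/2) = 0.4622 + (0.3804)(0.9509)(0.9948) = 0.82207.
Central angle c = 2·arcsin(√a) = 2.27071 rad.
So the angular separation is 2.2707 rad.

2.2707 rad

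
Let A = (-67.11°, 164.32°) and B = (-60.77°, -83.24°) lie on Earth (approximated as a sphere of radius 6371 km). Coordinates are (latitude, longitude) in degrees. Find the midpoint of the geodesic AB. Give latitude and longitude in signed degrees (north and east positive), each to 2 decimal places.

-74.58°, -129.85°

Central angle δ = 0.7504 rad. Interpolating on the sphere with fraction f = 0.5:
P = [sin((1−f)δ)·A + sin(fδ)·B] / sin δ = 0.5374·A + 0.5374·B in Cartesian coordinates,
giving P = (-0.1704, -0.2041, -0.9640), i.e. latitude -74.58°, longitude -129.85°.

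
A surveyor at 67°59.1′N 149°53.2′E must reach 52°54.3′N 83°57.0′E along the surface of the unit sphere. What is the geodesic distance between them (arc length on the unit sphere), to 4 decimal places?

With latitudes φ₁ = 67.985°, φ₂ = 52.905° and longitude difference Δλ = -65.937°:
cos c = sin φ₁ sin φ₂ + cos φ₁ cos φ₂ cos Δλ = (0.9271)(0.7976) + (0.3748)(0.6031)(0.4077) = 0.83166,
so c = arccos(0.83166) = 0.58870 rad.
On the unit sphere the arc length equals the central angle: 0.5887.

0.5887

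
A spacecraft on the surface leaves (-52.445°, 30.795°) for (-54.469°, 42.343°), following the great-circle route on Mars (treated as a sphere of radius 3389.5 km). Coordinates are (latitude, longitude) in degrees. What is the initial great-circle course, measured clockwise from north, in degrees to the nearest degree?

With φ₁ = -0.9153, φ₂ = -0.9507, Δλ = 0.2016 rad, the forward-azimuth formula gives
θ = atan2( sin Δλ cos φ₂ , cos φ₁ sin φ₂ − sin φ₁ cos φ₂ cos Δλ ) = atan2(0.1163, -0.0446) = 110.99°.
So the initial bearing is 111°.

111°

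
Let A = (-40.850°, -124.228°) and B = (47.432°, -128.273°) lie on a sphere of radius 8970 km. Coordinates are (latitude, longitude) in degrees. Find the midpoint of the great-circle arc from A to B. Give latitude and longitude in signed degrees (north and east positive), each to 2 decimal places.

3.29°, -126.14°

The central angle between A and B is δ = 1.5421 rad.
With f = 0.5, the slerp weights are sin((1−f)δ)/sin δ = 0.6972 and sin(fδ)/sin δ = 0.6972.
Weighted sum of the unit vectors: (0.6972)·(-0.4255,-0.6254,-0.6541) + (0.6972)·(-0.4190,-0.5311,0.7365) = (-0.5888, -0.8063, 0.0574).
Converting back: φ = atan2(z, √(x²+y²)) = 3.29°, λ = atan2(y, x) = -126.14°.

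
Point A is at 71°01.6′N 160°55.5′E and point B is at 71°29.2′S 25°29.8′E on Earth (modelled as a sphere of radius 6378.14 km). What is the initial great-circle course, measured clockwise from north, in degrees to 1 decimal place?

247.0°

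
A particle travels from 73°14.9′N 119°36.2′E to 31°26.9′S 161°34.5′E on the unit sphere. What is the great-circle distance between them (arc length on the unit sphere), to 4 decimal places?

In radians: φ₁ = 1.2784, φ₂ = -0.5489, Δλ = 41.972° = 0.7325 rad.
cos c = sin φ₁ sin φ₂ + cos φ₁ cos φ₂ cos Δλ = (0.9576)(-0.5217) + (0.2882)(0.8531)(0.7435) = -0.31678,
so c = arccos(-0.31678) = 1.89313 rad.
On the unit sphere the arc length equals the central angle: 1.8931.

1.8931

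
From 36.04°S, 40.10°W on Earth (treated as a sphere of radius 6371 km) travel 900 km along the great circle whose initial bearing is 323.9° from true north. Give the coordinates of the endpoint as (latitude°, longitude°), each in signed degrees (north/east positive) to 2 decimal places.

-29.37°, -45.56°

Angular distance δ = d/R = 900/6371 = 0.14127 rad; initial bearing θ = 5.6531 rad.
sin φ₂ = sin φ₁ cos δ + cos φ₁ sin δ cos θ = (-0.5883)(0.9900) + (0.8086)(0.1408)(0.8080) = -0.4905, so φ₂ = -29.37°.
Δλ = atan2(sin θ sin δ cos φ₁, cos δ − sin φ₁ sin φ₂) = atan2(-0.0671, 0.7015) = -5.463°.
λ₂ = -40.100° − 5.463° = -45.56°.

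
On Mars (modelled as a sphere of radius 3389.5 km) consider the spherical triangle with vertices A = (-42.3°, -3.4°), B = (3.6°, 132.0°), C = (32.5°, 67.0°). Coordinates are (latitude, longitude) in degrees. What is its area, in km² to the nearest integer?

19428152 km²

Side lengths (central angles): a = 1.1707, b = 1.7237, c = 2.1747 rad; semiperimeter s = 2.5346.
By l'Huilier's theorem, tan(E/4) = √[tan(s/2) tan((s−a)/2) tan((s−b)/2) tan((s−c)/2)], giving spherical excess E = 1.6911 rad.
Area = E·R² = 1.6911 × (3389.5)² ≈ 19428152 km².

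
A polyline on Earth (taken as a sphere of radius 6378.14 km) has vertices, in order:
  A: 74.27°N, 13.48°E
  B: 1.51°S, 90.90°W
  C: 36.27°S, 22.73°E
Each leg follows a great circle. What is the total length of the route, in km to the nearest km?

22623 km

Leg A→B: central angle 1.6636 rad, distance 10610.7 km.
Leg B→C: central angle 1.8833 rad, distance 12012.1 km.
Total: 10610.7 + 12012.1 ≈ 22623 km.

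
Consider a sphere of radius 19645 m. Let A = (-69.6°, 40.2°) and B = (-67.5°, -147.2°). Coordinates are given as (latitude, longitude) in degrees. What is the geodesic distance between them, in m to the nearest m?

14677 m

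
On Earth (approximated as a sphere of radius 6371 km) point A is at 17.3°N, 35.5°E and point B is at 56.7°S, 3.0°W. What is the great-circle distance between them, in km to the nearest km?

8973 km

In radians: φ₁ = 0.3019, φ₂ = -0.9896, Δλ = -38.500° = -0.6720 rad.
cos c = sin φ₁ sin φ₂ + cos φ₁ cos φ₂ cos Δλ = (0.2974)(-0.8358) + (0.9548)(0.5490)(0.7826) = 0.16168,
so c = arccos(0.16168) = 1.40840 rad.
Distance = R·c = 6371 × 1.4084 ≈ 8973 km.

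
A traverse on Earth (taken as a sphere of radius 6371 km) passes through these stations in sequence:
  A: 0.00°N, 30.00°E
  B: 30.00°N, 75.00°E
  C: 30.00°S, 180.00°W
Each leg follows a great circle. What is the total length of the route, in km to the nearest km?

Leg A→B: central angle 0.9117 rad, distance 5808.7 km.
Leg B→C: central angle 2.0310 rad, distance 12939.4 km.
Total: 5808.7 + 12939.4 ≈ 18748 km.

18748 km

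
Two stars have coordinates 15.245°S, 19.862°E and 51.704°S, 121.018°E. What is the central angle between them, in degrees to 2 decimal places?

84.80°

Let φ₁ = -0.2661 rad, φ₂ = -0.9024 rad, and Δλ = 1.7655 rad.
cos c = sin φ₁ sin φ₂ + cos φ₁ cos φ₂ cos Δλ = (-0.2629)(-0.7848) + (0.9648)(0.6197)(-0.1935) = 0.09068,
so c = arccos(0.09068) = 1.47999 rad.
So the angular separation is 84.80°.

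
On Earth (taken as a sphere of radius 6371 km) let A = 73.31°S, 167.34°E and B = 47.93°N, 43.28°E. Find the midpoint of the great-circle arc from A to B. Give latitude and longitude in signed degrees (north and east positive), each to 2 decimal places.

-20.98°, 68.32°

Central angle δ = 2.5302 rad. Interpolating on the sphere with fraction f = 0.5:
P = [sin((1−f)δ)·A + sin(fδ)·B] / sin δ = 1.6613·A + 1.6613·B in Cartesian coordinates,
giving P = (0.3449, 0.8677, -0.3581), i.e. latitude -20.98°, longitude 68.32°.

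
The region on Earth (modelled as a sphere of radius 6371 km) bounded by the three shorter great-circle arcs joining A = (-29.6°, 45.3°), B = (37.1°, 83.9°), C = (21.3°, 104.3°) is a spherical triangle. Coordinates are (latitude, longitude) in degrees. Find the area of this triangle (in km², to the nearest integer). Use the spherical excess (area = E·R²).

Side lengths (central angles): a = 0.4138, b = 1.3307, c = 1.3243 rad; semiperimeter s = 1.5344.
By l'Huilier's theorem, tan(E/4) = √[tan(s/2) tan((s−a)/2) tan((s−b)/2) tan((s−c)/2)], giving spherical excess E = 0.3222 rad.
Area = E·R² = 0.3222 × (6371)² ≈ 13079195 km².

13079195 km²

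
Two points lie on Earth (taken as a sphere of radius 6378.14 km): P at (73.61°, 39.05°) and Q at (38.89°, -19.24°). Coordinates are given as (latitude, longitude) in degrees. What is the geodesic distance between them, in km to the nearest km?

In radians: φ₁ = 1.2847, φ₂ = 0.6788, Δλ = -58.290° = -1.0174 rad.
Haversine: a = sin²(Δφ/2) + cos φ₁ cos φ₂ sin²(Δλ/2) = 0.0890 + (0.2822)(0.7784)(0.2372) = 0.14112.
Central angle c = 2·arcsin(√a) = 0.77022 rad.
Distance = R·c = 6378.14 × 0.7702 ≈ 4913 km.

4913 km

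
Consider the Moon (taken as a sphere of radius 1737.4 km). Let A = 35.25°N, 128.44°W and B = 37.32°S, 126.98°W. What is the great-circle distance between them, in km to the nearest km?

2201 km

With latitudes φ₁ = 35.250°, φ₂ = -37.320° and longitude difference Δλ = 1.460°:
cos c = sin φ₁ sin φ₂ + cos φ₁ cos φ₂ cos Δλ = (0.5771)(-0.6063) + (0.8166)(0.7953)(0.9997) = 0.29933,
so c = arccos(0.29933) = 1.26681 rad.
Distance = R·c = 1737.4 × 1.2668 ≈ 2201 km.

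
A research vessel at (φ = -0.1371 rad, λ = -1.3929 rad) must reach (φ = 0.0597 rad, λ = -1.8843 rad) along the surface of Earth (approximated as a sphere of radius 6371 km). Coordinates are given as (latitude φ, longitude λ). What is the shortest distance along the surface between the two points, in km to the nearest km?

3365 km

In radians: φ₁ = -0.1371, φ₂ = 0.0597, Δλ = -28.155° = -0.4914 rad.
Haversine: a = sin²(Δφ/2) + cos φ₁ cos φ₂ sin²(Δλ/2) = 0.0097 + (0.9906)(0.9982)(0.0592) = 0.06816.
Central angle c = 2·arcsin(√a) = 0.52825 rad.
Distance = R·c = 6371 × 0.5283 ≈ 3365 km.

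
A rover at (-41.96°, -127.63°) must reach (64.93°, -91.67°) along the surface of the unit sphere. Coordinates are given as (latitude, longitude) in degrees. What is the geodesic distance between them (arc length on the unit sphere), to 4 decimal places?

Let φ₁ = -0.7323 rad, φ₂ = 1.1332 rad, and Δλ = 0.6276 rad.
cos c = sin φ₁ sin φ₂ + cos φ₁ cos φ₂ cos Δλ = (-0.6686)(0.9058) + (0.7436)(0.4237)(0.8094) = -0.35058,
so c = arccos(-0.35058) = 1.92899 rad.
On the unit sphere the arc length equals the central angle: 1.9290.

1.9290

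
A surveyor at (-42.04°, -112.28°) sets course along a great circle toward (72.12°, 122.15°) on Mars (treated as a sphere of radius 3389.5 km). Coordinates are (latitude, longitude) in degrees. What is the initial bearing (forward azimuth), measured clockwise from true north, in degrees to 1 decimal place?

Δλ = -125.570° = -2.1916 rad.
y = sin Δλ · cos φ₂ = (-0.8134)(0.3070) = -0.2497
x = cos φ₁ sin φ₂ − sin φ₁ cos φ₂ cos Δλ = (0.7427)(0.9517) − (-0.6696)(0.3070)(-0.5817) = 0.5872
θ = atan2(y, x) = -23.04°; adding 360° gives 337.0°.

337.0°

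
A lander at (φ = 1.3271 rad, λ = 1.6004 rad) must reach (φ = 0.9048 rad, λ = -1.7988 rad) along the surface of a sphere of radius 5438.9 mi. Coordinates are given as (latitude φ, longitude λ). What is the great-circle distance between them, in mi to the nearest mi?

With latitudes φ₁ = 76.037°, φ₂ = 51.841° and longitude difference Δλ = 165.240°:
Haversine: a = sin²(Δφ/2) + cos φ₁ cos φ₂ sin²(Δλ/2) = 0.0439 + (0.2413)(0.6178)(0.9835) = 0.19055.
Central angle c = 2·arcsin(√a) = 0.90345 rad.
Distance = R·c = 5438.9 × 0.9034 ≈ 4914 mi.

4914 mi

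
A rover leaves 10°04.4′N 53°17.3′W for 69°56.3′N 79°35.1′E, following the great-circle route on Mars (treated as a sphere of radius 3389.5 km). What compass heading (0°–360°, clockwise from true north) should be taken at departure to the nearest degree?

With φ₁ = 0.1758, φ₂ = 1.2207, Δλ = 2.3191 rad, the forward-azimuth formula gives
θ = atan2( sin Δλ cos φ₂ , cos φ₁ sin φ₂ − sin φ₁ cos φ₂ cos Δλ ) = atan2(0.2514, 0.9657) = 14.59°.
So the initial bearing is 15°.

15°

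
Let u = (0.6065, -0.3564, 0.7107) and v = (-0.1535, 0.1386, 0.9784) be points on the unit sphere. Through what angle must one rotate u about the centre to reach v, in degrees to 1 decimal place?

u·v = 0.5529; |u| = 1.0000, |v| = 1.0000.
cos θ = (u·v)/(|u||v|) = 0.5529, so θ = 56.4°.

56.4°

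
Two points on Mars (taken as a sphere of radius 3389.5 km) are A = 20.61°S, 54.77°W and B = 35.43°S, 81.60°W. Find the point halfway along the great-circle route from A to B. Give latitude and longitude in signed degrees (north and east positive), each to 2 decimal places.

-28.68°, -67.24°

Central angle δ = 0.4851 rad. Interpolating on the sphere with fraction f = 0.5:
P = [sin((1−f)δ)·A + sin(fδ)·B] / sin δ = 0.5151·A + 0.5151·B in Cartesian coordinates,
giving P = (0.3394, -0.8090, -0.4799), i.e. latitude -28.68°, longitude -67.24°.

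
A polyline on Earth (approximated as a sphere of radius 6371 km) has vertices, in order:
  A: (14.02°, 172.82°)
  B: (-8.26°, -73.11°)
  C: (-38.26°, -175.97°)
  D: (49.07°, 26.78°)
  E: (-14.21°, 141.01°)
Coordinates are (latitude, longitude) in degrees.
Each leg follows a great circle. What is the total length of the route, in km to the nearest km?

Leg A→B: central angle 2.0113 rad, distance 12814.0 km.
Leg B→C: central angle 1.6549 rad, distance 10543.3 km.
Leg C→D: central angle 2.8000 rad, distance 17839.0 km.
Leg D→E: central angle 2.0332 rad, distance 12953.5 km.
Total: 12814.0 + 10543.3 + 17839.0 + 12953.5 ≈ 54150 km.

54150 km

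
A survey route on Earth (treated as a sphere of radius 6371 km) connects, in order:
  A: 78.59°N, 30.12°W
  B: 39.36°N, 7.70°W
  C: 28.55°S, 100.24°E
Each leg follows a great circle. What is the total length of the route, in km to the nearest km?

17912 km

Leg A→B: central angle 0.7028 rad, distance 4477.4 km.
Leg B→C: central angle 2.1086 rad, distance 13434.2 km.
Total: 4477.4 + 13434.2 ≈ 17912 km.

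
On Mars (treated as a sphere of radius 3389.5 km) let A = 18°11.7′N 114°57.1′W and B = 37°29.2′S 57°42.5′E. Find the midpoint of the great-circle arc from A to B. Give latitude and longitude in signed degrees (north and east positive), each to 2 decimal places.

-57.06°, -83.07°

The central angle between A and B is δ = 2.7867 rad.
With f = 0.5, the slerp weights are sin((1−f)δ)/sin δ = 2.8323 and sin(fδ)/sin δ = 2.8323.
Weighted sum of the unit vectors: (2.8323)·(-0.4008,-0.8613,0.3123) + (2.8323)·(0.4239,0.6708,-0.6086) = (0.0656, -0.5397, -0.8393).
Converting back: φ = atan2(z, √(x²+y²)) = -57.06°, λ = atan2(y, x) = -83.07°.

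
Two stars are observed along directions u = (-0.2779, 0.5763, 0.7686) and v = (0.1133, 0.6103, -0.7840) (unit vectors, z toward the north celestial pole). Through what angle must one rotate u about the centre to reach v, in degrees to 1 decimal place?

106.4°

u·v = -0.2824; |u| = 1.0000, |v| = 1.0000.
cos θ = (u·v)/(|u||v|) = -0.2823, so θ = 106.4°.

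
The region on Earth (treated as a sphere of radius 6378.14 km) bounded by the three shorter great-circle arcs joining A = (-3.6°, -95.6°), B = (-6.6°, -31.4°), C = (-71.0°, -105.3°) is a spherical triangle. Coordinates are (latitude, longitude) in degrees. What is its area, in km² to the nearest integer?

31791510 km²

Side lengths (central angles): a = 1.3711, b = 1.1814, c = 1.1166 rad; semiperimeter s = 1.8346.
By l'Huilier's theorem, tan(E/4) = √[tan(s/2) tan((s−a)/2) tan((s−b)/2) tan((s−c)/2)], giving spherical excess E = 0.7815 rad.
Area = E·R² = 0.7815 × (6378.14)² ≈ 31791510 km².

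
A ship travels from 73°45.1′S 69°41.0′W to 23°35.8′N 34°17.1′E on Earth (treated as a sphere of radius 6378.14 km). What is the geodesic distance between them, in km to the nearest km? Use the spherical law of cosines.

12969 km

In radians: φ₁ = -1.2872, φ₂ = 0.4118, Δλ = 103.968° = 1.8146 rad.
cos c = sin φ₁ sin φ₂ + cos φ₁ cos φ₂ cos Δλ = (-0.9601)(0.4003) + (0.2798)(0.9164)(-0.2414) = -0.44620,
so c = arccos(-0.44620) = 2.03331 rad.
Distance = R·c = 6378.14 × 2.0333 ≈ 12969 km.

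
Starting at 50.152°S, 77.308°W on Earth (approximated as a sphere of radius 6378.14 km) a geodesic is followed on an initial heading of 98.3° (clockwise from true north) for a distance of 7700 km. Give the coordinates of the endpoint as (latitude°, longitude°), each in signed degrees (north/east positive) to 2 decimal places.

Angular distance δ = d/R = 7700/6378.14 = 1.20725 rad; initial bearing θ = 1.7157 rad.
sin φ₂ = sin φ₁ cos δ + cos φ₁ sin δ cos θ = (-0.7677)(0.3556) + (0.6408)(0.9346)(-0.1444) = -0.3595, so φ₂ = -21.07°.
Δλ = atan2(sin θ sin δ cos φ₁, cos δ − sin φ₁ sin φ₂) = atan2(0.5926, 0.0796) = 82.348°.
λ₂ = -77.308° + 82.348° = 5.04°.

-21.07°, 5.04°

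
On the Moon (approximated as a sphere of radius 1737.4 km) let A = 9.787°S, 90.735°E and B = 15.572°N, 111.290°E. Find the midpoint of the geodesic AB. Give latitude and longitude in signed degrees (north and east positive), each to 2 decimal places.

2.94°, 100.89°

Central angle δ = 0.5676 rad. Interpolating on the sphere with fraction f = 0.5:
P = [sin((1−f)δ)·A + sin(fδ)·B] / sin δ = 0.5208·A + 0.5208·B in Cartesian coordinates,
giving P = (-0.1888, 0.9807, 0.0513), i.e. latitude 2.94°, longitude 100.89°.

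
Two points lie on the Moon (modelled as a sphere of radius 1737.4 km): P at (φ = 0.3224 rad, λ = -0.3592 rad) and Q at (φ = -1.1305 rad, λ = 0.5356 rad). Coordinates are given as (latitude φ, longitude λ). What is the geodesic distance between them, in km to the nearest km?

2788 km

With latitudes φ₁ = 18.472°, φ₂ = -64.773° and longitude difference Δλ = 51.268°:
cos c = sin φ₁ sin φ₂ + cos φ₁ cos φ₂ cos Δλ = (0.3168)(-0.9046) + (0.9485)(0.4262)(0.6257) = -0.03370,
so c = arccos(-0.03370) = 1.60450 rad.
Distance = R·c = 1737.4 × 1.6045 ≈ 2788 km.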